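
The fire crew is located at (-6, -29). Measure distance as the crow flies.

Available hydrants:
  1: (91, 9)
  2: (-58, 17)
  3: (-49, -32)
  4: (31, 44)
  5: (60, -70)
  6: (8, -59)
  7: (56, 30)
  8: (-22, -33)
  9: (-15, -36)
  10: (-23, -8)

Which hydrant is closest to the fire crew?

9

Distances from (-6, -29):
1: √((97)² + (38)²) = √(9409.000 + 1444.000) = 104.2
2: √((-52)² + (46)²) = √(2704.000 + 2116.000) = 69.4
3: √((-43)² + (-3)²) = √(1849.000 + 9.000) = 43.1
4: √((37)² + (73)²) = √(1369.000 + 5329.000) = 81.8
5: √((66)² + (-41)²) = √(4356.000 + 1681.000) = 77.7
6: √((14)² + (-30)²) = √(196.000 + 900.000) = 33.1
7: √((62)² + (59)²) = √(3844.000 + 3481.000) = 85.6
8: √((-16)² + (-4)²) = √(256.000 + 16.000) = 16.5
9: √((-9)² + (-7)²) = √(81.000 + 49.000) = 11.4
10: √((-17)² + (21)²) = √(289.000 + 441.000) = 27.0
Minimum: 9 at 11.4.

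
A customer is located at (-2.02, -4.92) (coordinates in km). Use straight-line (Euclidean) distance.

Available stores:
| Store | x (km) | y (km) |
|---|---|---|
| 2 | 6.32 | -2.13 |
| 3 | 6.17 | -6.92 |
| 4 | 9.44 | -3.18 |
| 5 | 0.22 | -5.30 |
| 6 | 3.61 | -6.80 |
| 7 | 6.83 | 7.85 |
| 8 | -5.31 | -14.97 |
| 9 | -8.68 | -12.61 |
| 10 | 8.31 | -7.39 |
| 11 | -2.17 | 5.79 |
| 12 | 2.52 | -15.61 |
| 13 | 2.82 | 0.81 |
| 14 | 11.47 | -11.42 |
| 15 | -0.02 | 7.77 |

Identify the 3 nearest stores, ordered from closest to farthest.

5, 6, 13

Distances from (-2.02, -4.92):
2: 8.79 km
3: 8.43 km
4: 11.59 km
5: 2.27 km
6: 5.94 km
7: 15.54 km
8: 10.57 km
9: 10.17 km
10: 10.62 km
11: 10.71 km
12: 11.61 km
13: 7.50 km
14: 14.97 km
15: 12.85 km
Sorted: 5 (2.27 km) < 6 (5.94 km) < 13 (7.50 km) < 3 (8.43 km) < 2 (8.79 km) < …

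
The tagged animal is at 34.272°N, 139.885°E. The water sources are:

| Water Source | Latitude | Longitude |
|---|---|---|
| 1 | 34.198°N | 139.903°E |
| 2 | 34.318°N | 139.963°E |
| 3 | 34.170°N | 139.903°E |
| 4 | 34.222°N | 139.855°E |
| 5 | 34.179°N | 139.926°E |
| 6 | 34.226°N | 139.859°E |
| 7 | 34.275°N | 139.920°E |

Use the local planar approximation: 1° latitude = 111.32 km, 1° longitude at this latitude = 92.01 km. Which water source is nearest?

7

Distances from 34.272°N, 139.885°E:
1: 8.403 km
2: 8.816 km
3: 11.475 km
4: 6.213 km
5: 11.019 km
6: 5.652 km
7: 3.238 km
Minimum: 7 at 3.238 km.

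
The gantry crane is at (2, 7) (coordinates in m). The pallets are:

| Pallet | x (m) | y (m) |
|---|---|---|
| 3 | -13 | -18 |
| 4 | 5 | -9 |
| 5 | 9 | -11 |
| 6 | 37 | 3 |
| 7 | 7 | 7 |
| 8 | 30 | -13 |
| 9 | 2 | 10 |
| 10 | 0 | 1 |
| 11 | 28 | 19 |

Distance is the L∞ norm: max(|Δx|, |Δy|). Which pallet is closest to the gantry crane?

Distances from (2, 7):
3: max(|-15|, |-25|) = 25 m
4: max(|3|, |-16|) = 16 m
5: max(|7|, |-18|) = 18 m
6: max(|35|, |-4|) = 35 m
7: max(|5|, |0|) = 5 m
8: max(|28|, |-20|) = 28 m
9: max(|0|, |3|) = 3 m
10: max(|-2|, |-6|) = 6 m
11: max(|26|, |12|) = 26 m
Minimum: 9 at 3 m.

9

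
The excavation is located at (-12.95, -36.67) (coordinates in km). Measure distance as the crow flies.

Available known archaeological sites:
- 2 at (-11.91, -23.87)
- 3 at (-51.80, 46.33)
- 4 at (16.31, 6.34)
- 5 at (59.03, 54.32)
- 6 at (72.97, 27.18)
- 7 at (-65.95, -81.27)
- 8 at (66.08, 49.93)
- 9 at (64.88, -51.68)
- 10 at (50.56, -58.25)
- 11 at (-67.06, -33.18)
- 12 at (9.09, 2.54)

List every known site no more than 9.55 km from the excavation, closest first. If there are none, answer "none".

Distances from (-12.95, -36.67):
2: 12.84 km
3: 91.64 km
4: 52.02 km
5: 116.02 km
6: 107.05 km
7: 69.27 km
8: 117.24 km
9: 79.26 km
10: 67.08 km
11: 54.22 km
12: 44.98 km
Threshold 9.55 km: none within range.

none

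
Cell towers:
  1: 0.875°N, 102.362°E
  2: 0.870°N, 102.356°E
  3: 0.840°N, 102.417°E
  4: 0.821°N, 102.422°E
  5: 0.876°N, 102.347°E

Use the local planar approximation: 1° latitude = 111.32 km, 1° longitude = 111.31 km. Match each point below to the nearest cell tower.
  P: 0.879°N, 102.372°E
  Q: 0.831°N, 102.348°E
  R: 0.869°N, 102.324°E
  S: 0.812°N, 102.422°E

P→1; Q→2; R→5; S→4

P at 0.879°N, 102.372°E:
  1: 1.199 km
  2: 2.043 km
  3: 6.629 km
  4: 8.524 km
  5: 2.803 km
  → nearest: 1 (1.199 km)
Q at 0.831°N, 102.348°E:
  1: 5.140 km
  2: 4.432 km
  3: 7.745 km
  4: 8.312 km
  5: 5.011 km
  → nearest: 2 (4.432 km)
R at 0.869°N, 102.324°E:
  1: 4.282 km
  2: 3.564 km
  3: 10.844 km
  4: 12.147 km
  5: 2.676 km
  → nearest: 5 (2.676 km)
S at 0.812°N, 102.422°E:
  1: 9.684 km
  2: 9.780 km
  3: 3.166 km
  4: 1.002 km
  5: 10.975 km
  → nearest: 4 (1.002 km)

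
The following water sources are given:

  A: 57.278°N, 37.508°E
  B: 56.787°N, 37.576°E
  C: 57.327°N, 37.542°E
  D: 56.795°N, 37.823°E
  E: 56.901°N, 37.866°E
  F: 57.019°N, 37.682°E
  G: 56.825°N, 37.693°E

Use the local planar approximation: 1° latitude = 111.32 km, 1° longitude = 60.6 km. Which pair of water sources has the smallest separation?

Pairwise distances:
A–B: 54.813 km
A–C: 5.831 km
A–D: 57.056 km
A–E: 47.243 km
A–F: 30.700 km
A–G: 51.659 km
B–C: 60.148 km
B–D: 14.995 km
B–E: 21.677 km
B–F: 26.613 km
B–G: 8.256 km
C–D: 61.622 km
C–E: 51.326 km
C–F: 35.321 km
C–G: 56.627 km
D–E: 12.084 km
D–F: 26.359 km
D–G: 8.557 km
E–F: 17.230 km
E–G: 13.472 km
F–G: 21.606 km
Closest pair: A–C at 5.831 km.

A and C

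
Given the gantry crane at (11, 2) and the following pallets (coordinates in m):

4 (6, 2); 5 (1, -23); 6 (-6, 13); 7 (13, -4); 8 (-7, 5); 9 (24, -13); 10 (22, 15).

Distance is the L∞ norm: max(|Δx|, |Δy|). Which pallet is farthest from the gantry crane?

5

Distances from (11, 2):
4: 5 m
5: 25 m
6: 17 m
7: 6 m
8: 18 m
9: 15 m
10: 13 m
Maximum: 5 at 25 m.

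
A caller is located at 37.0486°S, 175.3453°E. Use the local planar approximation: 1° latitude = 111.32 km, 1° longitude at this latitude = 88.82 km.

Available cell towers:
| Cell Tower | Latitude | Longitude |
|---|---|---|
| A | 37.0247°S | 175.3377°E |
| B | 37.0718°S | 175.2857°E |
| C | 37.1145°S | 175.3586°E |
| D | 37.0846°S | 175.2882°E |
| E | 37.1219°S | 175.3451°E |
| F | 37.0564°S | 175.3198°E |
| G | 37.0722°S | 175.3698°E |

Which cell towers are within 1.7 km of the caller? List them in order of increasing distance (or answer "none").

none

Distances from 37.0486°S, 175.3453°E:
A: 2.7448 km
B: 5.8901 km
C: 7.4305 km
D: 6.4639 km
E: 8.1598 km
F: 2.4256 km
G: 3.4113 km
Threshold 1.7 km: none within range.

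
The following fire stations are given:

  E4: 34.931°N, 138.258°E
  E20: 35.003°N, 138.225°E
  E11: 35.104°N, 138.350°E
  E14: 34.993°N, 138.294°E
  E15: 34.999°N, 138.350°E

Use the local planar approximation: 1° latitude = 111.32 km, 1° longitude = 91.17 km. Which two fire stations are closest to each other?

Pairwise distances:
E4–E20: √((0.072·111.32)² + (-0.033·91.17)²) = √(64.24087 + 9.05173) = 8.561 km
E4–E11: √((0.173·111.32)² + (0.092·91.17)²) = √(370.88443 + 70.35250) = 21.006 km
E4–E14: √((0.062·111.32)² + (0.036·91.17)²) = √(47.63540 + 10.77231) = 7.642 km
E4–E15: √((0.068·111.32)² + (0.092·91.17)²) = √(57.30127 + 70.35250) = 11.298 km
E20–E11: √((0.101·111.32)² + (0.125·91.17)²) = √(126.41224 + 129.87451) = 16.009 km
E20–E14: √((-0.010·111.32)² + (0.069·91.17)²) = √(1.23921 + 39.57328) = 6.388 km
E20–E15: √((-0.004·111.32)² + (0.125·91.17)²) = √(0.19827 + 129.87451) = 11.405 km
E11–E14: √((-0.111·111.32)² + (-0.056·91.17)²) = √(152.68359 + 26.06633) = 13.370 km
E11–E15: √((-0.105·111.32)² + (0.000·91.17)²) = √(136.62337 + 0.00000) = 11.689 km
E14–E15: √((0.006·111.32)² + (0.056·91.17)²) = √(0.44612 + 26.06633) = 5.149 km
Closest pair: E14–E15 at 5.149 km.

E14 and E15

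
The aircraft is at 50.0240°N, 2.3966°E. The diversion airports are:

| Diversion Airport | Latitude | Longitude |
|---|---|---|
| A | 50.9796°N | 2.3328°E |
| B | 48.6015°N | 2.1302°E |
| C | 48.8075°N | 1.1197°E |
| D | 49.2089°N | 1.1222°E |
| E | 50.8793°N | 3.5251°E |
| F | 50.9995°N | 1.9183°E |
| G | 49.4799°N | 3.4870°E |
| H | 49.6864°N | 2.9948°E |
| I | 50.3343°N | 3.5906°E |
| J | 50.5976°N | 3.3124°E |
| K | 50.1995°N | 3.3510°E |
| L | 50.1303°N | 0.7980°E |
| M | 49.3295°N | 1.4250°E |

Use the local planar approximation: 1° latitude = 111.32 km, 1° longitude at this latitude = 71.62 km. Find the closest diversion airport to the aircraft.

Distances from 50.0240°N, 2.3966°E:
A: 106.4755 km
B: 159.4980 km
C: 163.4080 km
D: 128.7007 km
E: 124.8908 km
F: 113.8676 km
G: 98.8300 km
H: 56.9904 km
I: 92.2273 km
J: 91.5381 km
K: 71.0913 km
L: 115.1016 km
M: 104.0159 km
Minimum: H at 56.9904 km.

H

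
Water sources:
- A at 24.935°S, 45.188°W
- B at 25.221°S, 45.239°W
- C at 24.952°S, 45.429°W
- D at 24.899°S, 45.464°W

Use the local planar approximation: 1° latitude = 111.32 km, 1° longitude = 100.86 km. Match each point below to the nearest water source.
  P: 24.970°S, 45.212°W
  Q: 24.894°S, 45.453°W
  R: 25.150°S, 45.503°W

P→A; Q→D; R→C

P at 24.970°S, 45.212°W:
  A: √((0.035·111.32)² + (0.024·100.86)²) = √(15.18037 + 5.85950) = 4.587 km
  B: √((-0.251·111.32)² + (-0.027·100.86)²) = √(780.71736 + 7.41593) = 28.074 km
  C: √((0.018·111.32)² + (-0.217·100.86)²) = √(4.01505 + 479.02414) = 21.978 km
  D: √((0.071·111.32)² + (-0.252·100.86)²) = √(62.46879 + 646.00966) = 26.617 km
  → nearest: A (4.587 km)
Q at 24.894°S, 45.453°W:
  A: √((-0.041·111.32)² + (0.265·100.86)²) = √(20.83119 + 714.38064) = 27.115 km
  B: √((-0.327·111.32)² + (0.214·100.86)²) = √(1325.07939 + 465.87078) = 42.320 km
  C: √((-0.058·111.32)² + (0.024·100.86)²) = √(41.68717 + 5.85950) = 6.895 km
  D: √((-0.005·111.32)² + (-0.011·100.86)²) = √(0.30980 + 1.23090) = 1.241 km
  → nearest: D (1.241 km)
R at 25.150°S, 45.503°W:
  A: √((0.215·111.32)² + (0.315·100.86)²) = √(572.82678 + 1009.39009) = 39.777 km
  B: √((-0.071·111.32)² + (0.264·100.86)²) = √(62.46879 + 708.99926) = 27.775 km
  C: √((0.198·111.32)² + (0.074·100.86)²) = √(485.82155 + 55.70592) = 23.271 km
  D: √((0.251·111.32)² + (0.039·100.86)²) = √(780.71736 + 15.47274) = 28.217 km
  → nearest: C (23.271 km)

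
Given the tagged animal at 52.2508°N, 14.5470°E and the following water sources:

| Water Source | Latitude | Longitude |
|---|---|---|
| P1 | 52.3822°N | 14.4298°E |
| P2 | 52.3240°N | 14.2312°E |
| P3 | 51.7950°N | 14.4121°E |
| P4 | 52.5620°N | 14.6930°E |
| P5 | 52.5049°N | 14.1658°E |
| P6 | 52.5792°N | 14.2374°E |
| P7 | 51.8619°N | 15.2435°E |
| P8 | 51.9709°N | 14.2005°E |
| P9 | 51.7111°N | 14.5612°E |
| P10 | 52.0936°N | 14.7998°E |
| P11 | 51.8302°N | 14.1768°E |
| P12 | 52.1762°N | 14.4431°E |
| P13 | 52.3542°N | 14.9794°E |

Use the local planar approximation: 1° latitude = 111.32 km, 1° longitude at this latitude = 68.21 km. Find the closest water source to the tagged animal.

Distances from 52.2508°N, 14.5470°E:
P1: √((0.1314·111.32)² + (-0.1172·68.21)²) = √(213.962235 + 63.907426) = 16.6694 km
P2: √((0.0732·111.32)² + (-0.3158·68.21)²) = √(66.400073 + 464.002532) = 23.0305 km
P3: √((-0.4558·111.32)² + (-0.1349·68.21)²) = √(2574.512691 + 84.668136) = 51.5672 km
P4: √((0.3112·111.32)² + (0.1460·68.21)²) = √(1200.122483 + 99.174909) = 36.0458 km
P5: √((0.2541·111.32)² + (-0.3812·68.21)²) = √(800.121104 + 676.085907) = 38.4214 km
P6: √((0.3284·111.32)² + (-0.3096·68.21)²) = √(1336.449929 + 445.962153) = 42.2186 km
P7: √((-0.3889·111.32)² + (0.6965·68.21)²) = √(1874.227395 + 2257.035243) = 64.2749 km
P8: √((-0.2799·111.32)² + (-0.3465·68.21)²) = √(970.850128 + 558.602117) = 39.1082 km
P9: √((-0.5397·111.32)² + (0.0142·68.21)²) = √(3609.534785 + 0.938151) = 60.0872 km
P10: √((-0.1572·111.32)² + (0.2528·68.21)²) = √(306.232640 + 297.337878) = 24.5677 km
P11: √((-0.4206·111.32)² + (-0.3702·68.21)²) = √(2192.224020 + 637.630273) = 53.1964 km
P12: √((-0.0746·111.32)² + (-0.1039·68.21)²) = √(68.964255 + 50.225838) = 10.9174 km
P13: √((0.1034·111.32)² + (0.4324·68.21)²) = √(132.491334 + 869.896272) = 31.6605 km
Minimum: P12 at 10.9174 km.

P12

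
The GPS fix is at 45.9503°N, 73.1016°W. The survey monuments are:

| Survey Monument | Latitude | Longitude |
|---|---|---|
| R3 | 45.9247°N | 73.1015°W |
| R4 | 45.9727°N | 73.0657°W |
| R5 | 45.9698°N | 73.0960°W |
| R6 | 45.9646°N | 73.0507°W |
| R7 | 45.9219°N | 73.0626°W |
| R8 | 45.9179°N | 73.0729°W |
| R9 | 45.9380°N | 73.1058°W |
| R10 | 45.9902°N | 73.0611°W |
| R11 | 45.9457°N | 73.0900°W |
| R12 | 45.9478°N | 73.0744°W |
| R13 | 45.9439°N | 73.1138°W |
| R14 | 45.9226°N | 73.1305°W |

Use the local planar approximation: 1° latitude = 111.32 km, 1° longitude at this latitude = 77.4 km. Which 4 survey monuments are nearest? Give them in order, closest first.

Distances from 45.9503°N, 73.1016°W:
R3: √((-0.0256·111.32)² + (0.0001·77.4)²) = √(8.121314 + 0.000060) = 2.8498 km
R4: √((0.0224·111.32)² + (0.0359·77.4)²) = √(6.217881 + 7.720951) = 3.7335 km
R5: √((0.0195·111.32)² + (0.0056·77.4)²) = √(4.712112 + 0.187870) = 2.2136 km
R6: √((0.0143·111.32)² + (0.0509·77.4)²) = √(2.534069 + 15.520921) = 4.2491 km
R7: √((-0.0284·111.32)² + (0.0390·77.4)²) = √(9.995006 + 9.111946) = 4.3712 km
R8: √((-0.0324·111.32)² + (0.0287·77.4)²) = √(13.008775 + 4.934529) = 4.2360 km
R9: √((-0.0123·111.32)² + (-0.0042·77.4)²) = √(1.874807 + 0.105677) = 1.4073 km
R10: √((0.0399·111.32)² + (0.0405·77.4)²) = √(19.728415 + 9.826344) = 5.4364 km
R11: √((-0.0046·111.32)² + (0.0116·77.4)²) = √(0.262218 + 0.806117) = 1.0336 km
R12: √((-0.0025·111.32)² + (0.0272·77.4)²) = √(0.077451 + 4.432204) = 2.1236 km
R13: √((-0.0064·111.32)² + (-0.0122·77.4)²) = √(0.507582 + 0.891665) = 1.1829 km
R14: √((-0.0277·111.32)² + (-0.0289·77.4)²) = √(9.508367 + 5.003543) = 3.8095 km
Sorted: R11 (1.0336 km) < R13 (1.1829 km) < R9 (1.4073 km) < R12 (2.1236 km) < R5 (2.2136 km) < R3 (2.8498 km) < …

R11, R13, R9, R12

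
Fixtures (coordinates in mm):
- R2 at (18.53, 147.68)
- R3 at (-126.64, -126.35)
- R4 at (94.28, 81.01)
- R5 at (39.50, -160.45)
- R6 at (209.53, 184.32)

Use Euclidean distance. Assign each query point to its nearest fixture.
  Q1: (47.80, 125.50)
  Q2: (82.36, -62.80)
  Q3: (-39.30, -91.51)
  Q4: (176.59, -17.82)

Q1 at (47.80, 125.50):
  R2: √((-29.27)² + (22.18)²) = √(856.7329 + 491.9524) = 36.72 mm
  R3: √((-174.44)² + (-251.85)²) = √(30429.3136 + 63428.4225) = 306.36 mm
  R4: √((46.48)² + (-44.49)²) = √(2160.3904 + 1979.3601) = 64.34 mm
  R5: √((-8.30)² + (-285.95)²) = √(68.8900 + 81767.4025) = 286.07 mm
  R6: √((161.73)² + (58.82)²) = √(26156.5929 + 3459.7924) = 172.09 mm
  → nearest: R2 (36.72 mm)
Q2 at (82.36, -62.80):
  R2: √((-63.83)² + (210.48)²) = √(4074.2689 + 44301.8304) = 219.95 mm
  R3: √((-209.00)² + (-63.55)²) = √(43681.0000 + 4038.6025) = 218.45 mm
  R4: √((11.92)² + (143.81)²) = √(142.0864 + 20681.3161) = 144.30 mm
  R5: √((-42.86)² + (-97.65)²) = √(1836.9796 + 9535.5225) = 106.64 mm
  R6: √((127.17)² + (247.12)²) = √(16172.2089 + 61068.2944) = 277.92 mm
  → nearest: R5 (106.64 mm)
Q3 at (-39.30, -91.51):
  R2: √((57.83)² + (239.19)²) = √(3344.3089 + 57211.8561) = 246.08 mm
  R3: √((-87.34)² + (-34.84)²) = √(7628.2756 + 1213.8256) = 94.03 mm
  R4: √((133.58)² + (172.52)²) = √(17843.6164 + 29763.1504) = 218.19 mm
  R5: √((78.80)² + (-68.94)²) = √(6209.4400 + 4752.7236) = 104.70 mm
  R6: √((248.83)² + (275.83)²) = √(61916.3689 + 76082.1889) = 371.48 mm
  → nearest: R3 (94.03 mm)
Q4 at (176.59, -17.82):
  R2: √((-158.06)² + (165.50)²) = √(24982.9636 + 27390.2500) = 228.85 mm
  R3: √((-303.23)² + (-108.53)²) = √(91948.4329 + 11778.7609) = 322.07 mm
  R4: √((-82.31)² + (98.83)²) = √(6774.9361 + 9767.3689) = 128.62 mm
  R5: √((-137.09)² + (-142.63)²) = √(18793.6681 + 20343.3169) = 197.83 mm
  R6: √((32.94)² + (202.14)²) = √(1085.0436 + 40860.5796) = 204.81 mm
  → nearest: R4 (128.62 mm)

Q1→R2; Q2→R5; Q3→R3; Q4→R4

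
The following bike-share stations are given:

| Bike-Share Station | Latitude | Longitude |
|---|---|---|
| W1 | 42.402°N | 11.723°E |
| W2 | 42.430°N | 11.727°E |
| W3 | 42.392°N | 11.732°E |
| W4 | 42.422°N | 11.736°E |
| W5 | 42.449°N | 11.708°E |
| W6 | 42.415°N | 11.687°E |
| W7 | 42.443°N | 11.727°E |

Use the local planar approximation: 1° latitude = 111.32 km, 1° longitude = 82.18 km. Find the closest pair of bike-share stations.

W2 and W4

Pairwise distances:
W1–W2: 3.134 km
W1–W3: 1.337 km
W1–W4: 2.469 km
W1–W5: 5.375 km
W1–W6: 3.293 km
W1–W7: 4.576 km
W2–W3: 4.250 km
W2–W4: 1.158 km
W2–W5: 2.629 km
W2–W6: 3.687 km
W2–W7: 1.447 km
W3–W4: 3.356 km
W3–W5: 6.645 km
W3–W6: 4.498 km
W3–W7: 5.692 km
W4–W5: 3.785 km
W4–W6: 4.102 km
W4–W7: 2.452 km
W5–W6: 4.160 km
W5–W7: 1.698 km
W6–W7: 4.530 km
Closest pair: W2–W4 at 1.158 km.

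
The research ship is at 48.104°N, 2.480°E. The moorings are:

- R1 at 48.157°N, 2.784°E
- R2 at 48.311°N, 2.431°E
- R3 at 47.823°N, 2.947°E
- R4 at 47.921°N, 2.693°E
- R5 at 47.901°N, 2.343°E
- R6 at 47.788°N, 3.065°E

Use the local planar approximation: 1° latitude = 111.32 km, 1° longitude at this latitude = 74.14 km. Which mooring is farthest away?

R6

Distances from 48.104°N, 2.480°E:
R1: 23.298 km
R2: 23.328 km
R3: 46.661 km
R4: 25.776 km
R5: 24.776 km
R6: 55.844 km
Maximum: R6 at 55.844 km.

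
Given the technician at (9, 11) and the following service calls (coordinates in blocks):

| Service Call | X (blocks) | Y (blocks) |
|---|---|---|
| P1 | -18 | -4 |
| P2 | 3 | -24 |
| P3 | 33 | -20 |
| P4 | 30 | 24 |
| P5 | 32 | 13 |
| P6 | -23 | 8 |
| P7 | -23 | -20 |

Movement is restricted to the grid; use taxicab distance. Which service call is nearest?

P5

Distances from (9, 11):
P1: |-27| + |-15| = 27 + 15 = 42 blocks
P2: |-6| + |-35| = 6 + 35 = 41 blocks
P3: |24| + |-31| = 24 + 31 = 55 blocks
P4: |21| + |13| = 21 + 13 = 34 blocks
P5: |23| + |2| = 23 + 2 = 25 blocks
P6: |-32| + |-3| = 32 + 3 = 35 blocks
P7: |-32| + |-31| = 32 + 31 = 63 blocks
Minimum: P5 at 25 blocks.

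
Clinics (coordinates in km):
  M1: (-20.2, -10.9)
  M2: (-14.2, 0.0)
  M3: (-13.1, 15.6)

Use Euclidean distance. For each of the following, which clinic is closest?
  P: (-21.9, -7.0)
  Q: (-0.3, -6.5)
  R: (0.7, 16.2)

P→M1; Q→M2; R→M3

P at (-21.9, -7.0):
  M1: √((1.7)² + (-3.9)²) = √(2.890 + 15.210) = 4.3 km
  M2: √((7.7)² + (7.0)²) = √(59.290 + 49.000) = 10.4 km
  M3: √((8.8)² + (22.6)²) = √(77.440 + 510.760) = 24.3 km
  → nearest: M1 (4.3 km)
Q at (-0.3, -6.5):
  M1: √((-19.9)² + (-4.4)²) = √(396.010 + 19.360) = 20.4 km
  M2: √((-13.9)² + (6.5)²) = √(193.210 + 42.250) = 15.3 km
  M3: √((-12.8)² + (22.1)²) = √(163.840 + 488.410) = 25.5 km
  → nearest: M2 (15.3 km)
R at (0.7, 16.2):
  M1: √((-20.9)² + (-27.1)²) = √(436.810 + 734.410) = 34.2 km
  M2: √((-14.9)² + (-16.2)²) = √(222.010 + 262.440) = 22.0 km
  M3: √((-13.8)² + (-0.6)²) = √(190.440 + 0.360) = 13.8 km
  → nearest: M3 (13.8 km)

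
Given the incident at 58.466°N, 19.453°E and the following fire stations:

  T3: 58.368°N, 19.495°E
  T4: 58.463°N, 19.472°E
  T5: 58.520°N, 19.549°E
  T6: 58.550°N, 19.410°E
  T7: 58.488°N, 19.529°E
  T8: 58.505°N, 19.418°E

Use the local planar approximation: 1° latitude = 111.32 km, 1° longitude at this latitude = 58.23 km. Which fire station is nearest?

T4

Distances from 58.466°N, 19.453°E:
T3: √((-0.098·111.32)² + (0.042·58.23)²) = √(119.01414 + 5.98125) = 11.180 km
T4: √((-0.003·111.32)² + (0.019·58.23)²) = √(0.11153 + 1.22405) = 1.156 km
T5: √((0.054·111.32)² + (0.096·58.23)²) = √(36.13549 + 31.24899) = 8.209 km
T6: √((0.084·111.32)² + (-0.043·58.23)²) = √(87.43896 + 6.26947) = 9.680 km
T7: √((0.022·111.32)² + (0.076·58.23)²) = √(5.99780 + 19.58487) = 5.058 km
T8: √((0.039·111.32)² + (-0.035·58.23)²) = √(18.84845 + 4.15365) = 4.796 km
Minimum: T4 at 1.156 km.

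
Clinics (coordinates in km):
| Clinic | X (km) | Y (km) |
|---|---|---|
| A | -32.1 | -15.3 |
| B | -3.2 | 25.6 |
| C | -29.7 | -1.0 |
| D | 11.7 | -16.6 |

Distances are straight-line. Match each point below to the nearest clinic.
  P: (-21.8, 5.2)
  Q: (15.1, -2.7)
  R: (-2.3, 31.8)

P→C; Q→D; R→B

P at (-21.8, 5.2):
  A: √((-10.3)² + (-20.5)²) = √(106.090 + 420.250) = 22.9 km
  B: √((18.6)² + (20.4)²) = √(345.960 + 416.160) = 27.6 km
  C: √((-7.9)² + (-6.2)²) = √(62.410 + 38.440) = 10.0 km
  D: √((33.5)² + (-21.8)²) = √(1122.250 + 475.240) = 40.0 km
  → nearest: C (10.0 km)
Q at (15.1, -2.7):
  A: √((-47.2)² + (-12.6)²) = √(2227.840 + 158.760) = 48.9 km
  B: √((-18.3)² + (28.3)²) = √(334.890 + 800.890) = 33.7 km
  C: √((-44.8)² + (1.7)²) = √(2007.040 + 2.890) = 44.8 km
  D: √((-3.4)² + (-13.9)²) = √(11.560 + 193.210) = 14.3 km
  → nearest: D (14.3 km)
R at (-2.3, 31.8):
  A: √((-29.8)² + (-47.1)²) = √(888.040 + 2218.410) = 55.7 km
  B: √((-0.9)² + (-6.2)²) = √(0.810 + 38.440) = 6.3 km
  C: √((-27.4)² + (-32.8)²) = √(750.760 + 1075.840) = 42.7 km
  D: √((14.0)² + (-48.4)²) = √(196.000 + 2342.560) = 50.4 km
  → nearest: B (6.3 km)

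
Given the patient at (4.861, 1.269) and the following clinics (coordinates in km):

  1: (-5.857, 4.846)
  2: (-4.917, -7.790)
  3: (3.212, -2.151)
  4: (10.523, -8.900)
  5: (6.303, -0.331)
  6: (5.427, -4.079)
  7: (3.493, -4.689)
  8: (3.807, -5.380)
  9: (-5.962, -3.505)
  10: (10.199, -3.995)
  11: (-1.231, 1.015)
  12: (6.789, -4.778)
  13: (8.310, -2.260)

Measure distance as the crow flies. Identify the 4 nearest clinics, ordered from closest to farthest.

5, 3, 13, 6

Distances from (4.861, 1.269):
1: √((-10.718)² + (3.577)²) = √(114.87552 + 12.79493) = 11.299 km
2: √((-9.778)² + (-9.059)²) = √(95.60928 + 82.06548) = 13.329 km
3: √((-1.649)² + (-3.420)²) = √(2.71920 + 11.69640) = 3.797 km
4: √((5.662)² + (-10.169)²) = √(32.05824 + 103.40856) = 11.639 km
5: √((1.442)² + (-1.600)²) = √(2.07936 + 2.56000) = 2.154 km
6: √((0.566)² + (-5.348)²) = √(0.32036 + 28.60110) = 5.378 km
7: √((-1.368)² + (-5.958)²) = √(1.87142 + 35.49776) = 6.113 km
8: √((-1.054)² + (-6.649)²) = √(1.11092 + 44.20920) = 6.732 km
9: √((-10.823)² + (-4.774)²) = √(117.13733 + 22.79108) = 11.829 km
10: √((5.338)² + (-5.264)²) = √(28.49424 + 27.70970) = 7.497 km
11: √((-6.092)² + (-0.254)²) = √(37.11246 + 0.06452) = 6.097 km
12: √((1.928)² + (-6.047)²) = √(3.71718 + 36.56621) = 6.347 km
13: √((3.449)² + (-3.529)²) = √(11.89560 + 12.45384) = 4.935 km
Sorted: 5 (2.154 km) < 3 (3.797 km) < 13 (4.935 km) < 6 (5.378 km) < 11 (6.097 km) < 7 (6.113 km) < …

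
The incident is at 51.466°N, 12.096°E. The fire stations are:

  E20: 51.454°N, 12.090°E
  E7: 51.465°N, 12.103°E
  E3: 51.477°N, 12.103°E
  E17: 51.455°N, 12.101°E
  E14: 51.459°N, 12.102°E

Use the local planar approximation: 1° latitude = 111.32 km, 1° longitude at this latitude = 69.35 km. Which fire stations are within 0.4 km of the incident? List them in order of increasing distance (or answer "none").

Distances from 51.466°N, 12.096°E:
E20: √((-0.012·111.32)² + (-0.006·69.35)²) = √(1.78447 + 0.17314) = 1.399 km
E7: √((-0.001·111.32)² + (0.007·69.35)²) = √(0.01239 + 0.23566) = 0.498 km
E3: √((0.011·111.32)² + (0.007·69.35)²) = √(1.49945 + 0.23566) = 1.317 km
E17: √((-0.011·111.32)² + (0.005·69.35)²) = √(1.49945 + 0.12024) = 1.273 km
E14: √((-0.007·111.32)² + (0.006·69.35)²) = √(0.60721 + 0.17314) = 0.883 km
Threshold 0.4 km: none within range.

none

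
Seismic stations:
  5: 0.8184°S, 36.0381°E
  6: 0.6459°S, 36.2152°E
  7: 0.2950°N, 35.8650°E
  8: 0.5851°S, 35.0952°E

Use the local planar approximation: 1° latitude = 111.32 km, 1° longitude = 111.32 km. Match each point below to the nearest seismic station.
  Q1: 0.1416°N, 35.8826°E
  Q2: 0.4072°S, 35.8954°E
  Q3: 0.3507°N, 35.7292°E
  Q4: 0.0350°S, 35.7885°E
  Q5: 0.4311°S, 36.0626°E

Q1 at 0.1416°N, 35.8826°E:
  5: 108.2601 km
  6: 95.1626 km
  7: 17.1885 km
  8: 119.2783 km
  → nearest: 7 (17.1885 km)
Q2 at 0.4072°S, 35.8954°E:
  5: 48.4528 km
  6: 44.4235 km
  7: 78.2421 km
  8: 91.2531 km
  → nearest: 6 (44.4235 km)
Q3 at 0.3507°N, 35.7292°E:
  5: 134.6104 km
  6: 123.4301 km
  7: 16.3395 km
  8: 125.8299 km
  → nearest: 7 (16.3395 km)
Q4 at 0.0350°S, 35.7885°E:
  5: 91.5275 km
  6: 82.9518 km
  7: 37.7098 km
  8: 98.5213 km
  → nearest: 7 (37.7098 km)
Q5 at 0.4311°S, 36.0626°E:
  5: 43.2004 km
  6: 29.3315 km
  7: 83.7691 km
  8: 109.0469 km
  → nearest: 6 (29.3315 km)

Q1→7; Q2→6; Q3→7; Q4→7; Q5→6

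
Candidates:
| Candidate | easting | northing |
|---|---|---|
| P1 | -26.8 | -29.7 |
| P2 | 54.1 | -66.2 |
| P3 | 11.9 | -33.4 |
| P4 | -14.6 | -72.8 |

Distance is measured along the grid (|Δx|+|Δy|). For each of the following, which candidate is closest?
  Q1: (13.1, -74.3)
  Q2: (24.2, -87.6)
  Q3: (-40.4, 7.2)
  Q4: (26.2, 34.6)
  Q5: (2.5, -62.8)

Q1 at (13.1, -74.3):
  P1: 84.5
  P2: 49.1
  P3: 42.1
  P4: 29.2
  → nearest: P4 (29.2)
Q2 at (24.2, -87.6):
  P1: 108.9
  P2: 51.3
  P3: 66.5
  P4: 53.6
  → nearest: P2 (51.3)
Q3 at (-40.4, 7.2):
  P1: 50.5
  P2: 167.9
  P3: 92.9
  P4: 105.8
  → nearest: P1 (50.5)
Q4 at (26.2, 34.6):
  P1: 117.3
  P2: 128.7
  P3: 82.3
  P4: 148.2
  → nearest: P3 (82.3)
Q5 at (2.5, -62.8):
  P1: 62.4
  P2: 55.0
  P3: 38.8
  P4: 27.1
  → nearest: P4 (27.1)

Q1→P4; Q2→P2; Q3→P1; Q4→P3; Q5→P4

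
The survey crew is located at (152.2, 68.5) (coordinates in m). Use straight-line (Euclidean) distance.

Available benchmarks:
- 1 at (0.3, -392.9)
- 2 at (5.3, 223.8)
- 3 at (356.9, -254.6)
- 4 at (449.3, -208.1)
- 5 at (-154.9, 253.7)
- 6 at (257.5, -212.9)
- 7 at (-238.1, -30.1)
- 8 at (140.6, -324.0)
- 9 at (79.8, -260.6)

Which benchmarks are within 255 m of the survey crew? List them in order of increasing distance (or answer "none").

2

Distances from (152.2, 68.5):
1: 485.8 m
2: 213.8 m
3: 382.5 m
4: 405.9 m
5: 358.6 m
6: 300.5 m
7: 402.6 m
8: 392.7 m
9: 337.0 m
Threshold 255 m: 2 (213.8 m) is within range.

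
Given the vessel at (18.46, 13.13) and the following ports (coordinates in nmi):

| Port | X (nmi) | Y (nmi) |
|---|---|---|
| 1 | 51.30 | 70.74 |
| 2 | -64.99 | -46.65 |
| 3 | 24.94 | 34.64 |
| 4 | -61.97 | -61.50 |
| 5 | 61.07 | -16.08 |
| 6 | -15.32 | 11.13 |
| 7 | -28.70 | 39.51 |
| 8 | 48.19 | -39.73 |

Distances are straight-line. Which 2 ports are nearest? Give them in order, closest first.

Distances from (18.46, 13.13):
1: √((32.84)² + (57.61)²) = √(1078.4656 + 3318.9121) = 66.31 nmi
2: √((-83.45)² + (-59.78)²) = √(6963.9025 + 3573.6484) = 102.65 nmi
3: √((6.48)² + (21.51)²) = √(41.9904 + 462.6801) = 22.46 nmi
4: √((-80.43)² + (-74.63)²) = √(6468.9849 + 5569.6369) = 109.72 nmi
5: √((42.61)² + (-29.21)²) = √(1815.6121 + 853.2241) = 51.66 nmi
6: √((-33.78)² + (-2.00)²) = √(1141.0884 + 4.0000) = 33.84 nmi
7: √((-47.16)² + (26.38)²) = √(2224.0656 + 695.9044) = 54.04 nmi
8: √((29.73)² + (-52.86)²) = √(883.8729 + 2794.1796) = 60.65 nmi
Sorted: 3 (22.46 nmi) < 6 (33.84 nmi) < 5 (51.66 nmi) < 7 (54.04 nmi) < …

3, 6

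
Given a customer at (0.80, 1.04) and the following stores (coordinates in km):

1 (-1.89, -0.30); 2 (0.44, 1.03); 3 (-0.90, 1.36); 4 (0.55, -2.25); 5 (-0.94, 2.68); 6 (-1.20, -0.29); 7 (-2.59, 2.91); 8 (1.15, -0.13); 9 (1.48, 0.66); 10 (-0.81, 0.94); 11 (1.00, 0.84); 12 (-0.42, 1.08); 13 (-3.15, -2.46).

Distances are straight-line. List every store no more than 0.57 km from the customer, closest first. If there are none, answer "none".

11, 2

Distances from (0.80, 1.04):
1: √((-2.69)² + (-1.34)²) = √(7.236100 + 1.795600) = 3.0053 km
2: √((-0.36)² + (-0.01)²) = √(0.129600 + 0.000100) = 0.3601 km
3: √((-1.70)² + (0.32)²) = √(2.890000 + 0.102400) = 1.7299 km
4: √((-0.25)² + (-3.29)²) = √(0.062500 + 10.824100) = 3.2995 km
5: √((-1.74)² + (1.64)²) = √(3.027600 + 2.689600) = 2.3911 km
6: √((-2.00)² + (-1.33)²) = √(4.000000 + 1.768900) = 2.4019 km
7: √((-3.39)² + (1.87)²) = √(11.492100 + 3.496900) = 3.8716 km
8: √((0.35)² + (-1.17)²) = √(0.122500 + 1.368900) = 1.2212 km
9: √((0.68)² + (-0.38)²) = √(0.462400 + 0.144400) = 0.7790 km
10: √((-1.61)² + (-0.10)²) = √(2.592100 + 0.010000) = 1.6131 km
11: √((0.20)² + (-0.20)²) = √(0.040000 + 0.040000) = 0.2828 km
12: √((-1.22)² + (0.04)²) = √(1.488400 + 0.001600) = 1.2207 km
13: √((-3.95)² + (-3.50)²) = √(15.602500 + 12.250000) = 5.2775 km
Threshold 0.57 km: 11 (0.2828 km), 2 (0.3601 km) are within range.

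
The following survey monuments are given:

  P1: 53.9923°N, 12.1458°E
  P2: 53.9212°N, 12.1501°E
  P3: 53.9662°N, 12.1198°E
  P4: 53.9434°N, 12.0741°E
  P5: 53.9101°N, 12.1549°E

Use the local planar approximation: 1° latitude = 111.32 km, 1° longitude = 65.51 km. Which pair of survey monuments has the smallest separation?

Pairwise distances:
P1–P2: √((-0.0711·111.32)² + (0.0043·65.51)²) = √(62.644882 + 0.079351) = 7.9199 km
P1–P3: √((-0.0261·111.32)² + (-0.0260·65.51)²) = √(8.441651 + 2.901095) = 3.3679 km
P1–P4: √((-0.0489·111.32)² + (-0.0717·65.51)²) = √(29.632215 + 22.062438) = 7.1899 km
P1–P5: √((-0.0822·111.32)² + (0.0091·65.51)²) = √(83.731723 + 0.355384) = 9.1699 km
P2–P3: √((0.0450·111.32)² + (-0.0303·65.51)²) = √(25.094088 + 3.940038) = 5.3883 km
P2–P4: √((0.0222·111.32)² + (-0.0760·65.51)²) = √(6.107343 + 24.788051) = 5.5584 km
P2–P5: √((-0.0111·111.32)² + (0.0048·65.51)²) = √(1.526836 + 0.098878) = 1.2750 km
P3–P4: √((-0.0228·111.32)² + (-0.0457·65.51)²) = √(6.441931 + 8.962880) = 3.9249 km
P3–P5: √((-0.0561·111.32)² + (0.0351·65.51)²) = √(39.000674 + 5.287245) = 6.6549 km
P4–P5: √((-0.0333·111.32)² + (0.0808·65.51)²) = √(13.741523 + 28.018051) = 6.4622 km
Closest pair: P2–P5 at 1.2750 km.

P2 and P5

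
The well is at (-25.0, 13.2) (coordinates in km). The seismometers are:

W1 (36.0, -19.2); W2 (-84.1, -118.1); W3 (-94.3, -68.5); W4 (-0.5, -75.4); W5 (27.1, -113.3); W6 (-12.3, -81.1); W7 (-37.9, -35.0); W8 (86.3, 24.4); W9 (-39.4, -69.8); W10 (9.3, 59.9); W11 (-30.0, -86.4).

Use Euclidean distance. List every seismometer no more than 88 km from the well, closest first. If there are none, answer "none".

Distances from (-25.0, 13.2):
W1: √((61.0)² + (-32.4)²) = √(3721.000 + 1049.760) = 69.1 km
W2: √((-59.1)² + (-131.3)²) = √(3492.810 + 17239.690) = 144.0 km
W3: √((-69.3)² + (-81.7)²) = √(4802.490 + 6674.890) = 107.1 km
W4: √((24.5)² + (-88.6)²) = √(600.250 + 7849.960) = 91.9 km
W5: √((52.1)² + (-126.5)²) = √(2714.410 + 16002.250) = 136.8 km
W6: √((12.7)² + (-94.3)²) = √(161.290 + 8892.490) = 95.2 km
W7: √((-12.9)² + (-48.2)²) = √(166.410 + 2323.240) = 49.9 km
W8: √((111.3)² + (11.2)²) = √(12387.690 + 125.440) = 111.9 km
W9: √((-14.4)² + (-83.0)²) = √(207.360 + 6889.000) = 84.2 km
W10: √((34.3)² + (46.7)²) = √(1176.490 + 2180.890) = 57.9 km
W11: √((-5.0)² + (-99.6)²) = √(25.000 + 9920.160) = 99.7 km
Threshold 88 km: W7 (49.9 km), W10 (57.9 km), W1 (69.1 km), W9 (84.2 km) are within range.

W7, W10, W1, W9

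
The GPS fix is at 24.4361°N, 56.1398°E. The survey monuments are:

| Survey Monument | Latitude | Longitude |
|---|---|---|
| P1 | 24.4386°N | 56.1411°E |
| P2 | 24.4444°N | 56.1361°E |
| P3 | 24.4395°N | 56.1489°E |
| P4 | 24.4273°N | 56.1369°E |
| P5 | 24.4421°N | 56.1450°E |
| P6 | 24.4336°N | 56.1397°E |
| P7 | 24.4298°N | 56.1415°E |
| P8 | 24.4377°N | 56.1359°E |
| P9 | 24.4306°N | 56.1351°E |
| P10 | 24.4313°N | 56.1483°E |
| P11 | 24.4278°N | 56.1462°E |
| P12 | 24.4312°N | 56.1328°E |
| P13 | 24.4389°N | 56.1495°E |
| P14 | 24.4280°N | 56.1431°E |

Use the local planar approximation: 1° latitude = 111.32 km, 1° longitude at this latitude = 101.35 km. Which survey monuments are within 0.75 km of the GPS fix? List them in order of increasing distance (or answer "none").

Distances from 24.4361°N, 56.1398°E:
P1: √((0.0025·111.32)² + (0.0013·101.35)²) = √(0.077451 + 0.017359) = 0.3079 km
P2: √((0.0083·111.32)² + (-0.0037·101.35)²) = √(0.853695 + 0.140621) = 0.9972 km
P3: √((0.0034·111.32)² + (0.0091·101.35)²) = √(0.143253 + 0.850610) = 0.9969 km
P4: √((-0.0088·111.32)² + (-0.0029·101.35)²) = √(0.959648 + 0.086386) = 1.0228 km
P5: √((0.0060·111.32)² + (0.0052·101.35)²) = √(0.446117 + 0.277750) = 0.8508 km
P6: √((-0.0025·111.32)² + (-0.0001·101.35)²) = √(0.077451 + 0.000103) = 0.2785 km
P7: √((-0.0063·111.32)² + (0.0017·101.35)²) = √(0.491844 + 0.029686) = 0.7222 km
P8: √((0.0016·111.32)² + (-0.0039·101.35)²) = √(0.031724 + 0.156234) = 0.4335 km
P9: √((-0.0055·111.32)² + (-0.0047·101.35)²) = √(0.374862 + 0.226905) = 0.7757 km
P10: √((-0.0048·111.32)² + (0.0085·101.35)²) = √(0.285515 + 0.742139) = 1.0137 km
P11: √((-0.0083·111.32)² + (0.0064·101.35)²) = √(0.853695 + 0.420734) = 1.1289 km
P12: √((-0.0049·111.32)² + (-0.0070·101.35)²) = √(0.297535 + 0.503319) = 0.8949 km
P13: √((0.0028·111.32)² + (0.0097·101.35)²) = √(0.097154 + 0.966476) = 1.0313 km
P14: √((-0.0081·111.32)² + (0.0033·101.35)²) = √(0.813048 + 0.111860) = 0.9617 km
Threshold 0.75 km: P6 (0.2785 km), P1 (0.3079 km), P8 (0.4335 km), P7 (0.7222 km) are within range.

P6, P1, P8, P7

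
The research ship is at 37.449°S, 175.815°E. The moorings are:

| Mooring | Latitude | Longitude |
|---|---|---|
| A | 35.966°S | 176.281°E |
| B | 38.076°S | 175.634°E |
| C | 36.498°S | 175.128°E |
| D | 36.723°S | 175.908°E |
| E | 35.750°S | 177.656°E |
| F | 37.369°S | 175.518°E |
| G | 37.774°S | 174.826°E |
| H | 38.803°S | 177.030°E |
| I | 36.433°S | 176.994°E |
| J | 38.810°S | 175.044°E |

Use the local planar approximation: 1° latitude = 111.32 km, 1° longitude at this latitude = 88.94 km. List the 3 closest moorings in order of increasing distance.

Distances from 37.449°S, 175.815°E:
A: √((1.483·111.32)² + (0.466·88.94)²) = √(27253.90247 + 1717.77423) = 170.211 km
B: √((-0.627·111.32)² + (-0.181·88.94)²) = √(4871.71055 + 259.15011) = 71.630 km
C: √((0.951·111.32)² + (-0.687·88.94)²) = √(11207.46598 + 3733.42752) = 122.233 km
D: √((0.726·111.32)² + (0.093·88.94)²) = √(6531.60085 + 68.41639) = 81.240 km
E: √((1.699·111.32)² + (1.841·88.94)²) = √(35771.17064 + 26810.30948) = 250.163 km
F: √((0.080·111.32)² + (-0.297·88.94)²) = √(79.30971 + 697.76173) = 27.876 km
G: √((-0.325·111.32)² + (-0.989·88.94)²) = √(1308.92004 + 7737.25363) = 95.111 km
H: √((-1.354·111.32)² + (1.215·88.94)²) = √(22718.71294 + 11677.41746) = 185.462 km
I: √((1.016·111.32)² + (1.179·88.94)²) = √(12791.86335 + 10995.67413) = 154.232 km
J: √((-1.361·111.32)² + (-0.771·88.94)²) = √(22954.22560 + 4702.22067) = 166.302 km
Sorted: F (27.876 km) < B (71.630 km) < D (81.240 km) < G (95.111 km) < C (122.233 km) < …

F, B, D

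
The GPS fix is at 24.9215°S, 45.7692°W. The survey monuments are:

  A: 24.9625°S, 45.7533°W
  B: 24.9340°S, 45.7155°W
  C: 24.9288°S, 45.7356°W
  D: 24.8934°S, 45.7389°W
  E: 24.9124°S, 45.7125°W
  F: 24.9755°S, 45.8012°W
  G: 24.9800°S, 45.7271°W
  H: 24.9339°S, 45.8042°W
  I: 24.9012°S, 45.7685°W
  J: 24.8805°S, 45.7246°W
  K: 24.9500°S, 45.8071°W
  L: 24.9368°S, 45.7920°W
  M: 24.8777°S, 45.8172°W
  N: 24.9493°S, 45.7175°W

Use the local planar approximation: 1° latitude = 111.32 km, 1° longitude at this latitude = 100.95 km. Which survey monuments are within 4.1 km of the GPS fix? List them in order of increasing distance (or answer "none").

I, L, C, H

Distances from 24.9215°S, 45.7692°W:
A: √((-0.0410·111.32)² + (0.0159·100.95)²) = √(20.831191 + 2.576362) = 4.8381 km
B: √((-0.0125·111.32)² + (0.0537·100.95)²) = √(1.936272 + 29.387404) = 5.5968 km
C: √((-0.0073·111.32)² + (0.0336·100.95)²) = √(0.660377 + 11.505121) = 3.4879 km
D: √((0.0281·111.32)² + (0.0303·100.95)²) = √(9.784960 + 9.356166) = 4.3751 km
E: √((0.0091·111.32)² + (0.0567·100.95)²) = √(1.026193 + 32.762631) = 5.8128 km
F: √((-0.0540·111.32)² + (-0.0320·100.95)²) = √(36.135487 + 10.435484) = 6.8243 km
G: √((-0.0585·111.32)² + (0.0421·100.95)²) = √(42.409009 + 18.062458) = 7.7763 km
H: √((-0.0124·111.32)² + (-0.0350·100.95)²) = √(1.905416 + 12.483856) = 3.7933 km
I: √((0.0203·111.32)² + (0.0007·100.95)²) = √(5.106678 + 0.004994) = 2.2609 km
J: √((0.0410·111.32)² + (0.0446·100.95)²) = √(20.831191 + 20.271336) = 6.4111 km
K: √((-0.0285·111.32)² + (-0.0379·100.95)²) = √(10.065518 + 14.638314) = 4.9703 km
L: √((-0.0153·111.32)² + (-0.0228·100.95)²) = √(2.900877 + 5.297639) = 2.8633 km
M: √((0.0438·111.32)² + (-0.0480·100.95)²) = √(23.773582 + 23.479839) = 6.8741 km
N: √((-0.0278·111.32)² + (0.0517·100.95)²) = √(9.577143 + 27.239161) = 6.0676 km
Threshold 4.1 km: I (2.2609 km), L (2.8633 km), C (3.4879 km), H (3.7933 km) are within range.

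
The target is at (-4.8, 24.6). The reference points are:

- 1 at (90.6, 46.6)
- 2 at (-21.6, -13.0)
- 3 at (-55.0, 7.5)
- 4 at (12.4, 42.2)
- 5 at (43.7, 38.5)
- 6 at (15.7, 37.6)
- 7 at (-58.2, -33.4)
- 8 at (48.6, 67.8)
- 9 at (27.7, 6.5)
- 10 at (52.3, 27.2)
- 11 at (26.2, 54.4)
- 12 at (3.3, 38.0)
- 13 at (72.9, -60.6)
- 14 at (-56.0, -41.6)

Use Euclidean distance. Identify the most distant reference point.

Distances from (-4.8, 24.6):
1: √((95.4)² + (22.0)²) = √(9101.160 + 484.000) = 97.9
2: √((-16.8)² + (-37.6)²) = √(282.240 + 1413.760) = 41.2
3: √((-50.2)² + (-17.1)²) = √(2520.040 + 292.410) = 53.0
4: √((17.2)² + (17.6)²) = √(295.840 + 309.760) = 24.6
5: √((48.5)² + (13.9)²) = √(2352.250 + 193.210) = 50.5
6: √((20.5)² + (13.0)²) = √(420.250 + 169.000) = 24.3
7: √((-53.4)² + (-58.0)²) = √(2851.560 + 3364.000) = 78.8
8: √((53.4)² + (43.2)²) = √(2851.560 + 1866.240) = 68.7
9: √((32.5)² + (-18.1)²) = √(1056.250 + 327.610) = 37.2
10: √((57.1)² + (2.6)²) = √(3260.410 + 6.760) = 57.2
11: √((31.0)² + (29.8)²) = √(961.000 + 888.040) = 43.0
12: √((8.1)² + (13.4)²) = √(65.610 + 179.560) = 15.7
13: √((77.7)² + (-85.2)²) = √(6037.290 + 7259.040) = 115.3
14: √((-51.2)² + (-66.2)²) = √(2621.440 + 4382.440) = 83.7
Maximum: 13 at 115.3.

13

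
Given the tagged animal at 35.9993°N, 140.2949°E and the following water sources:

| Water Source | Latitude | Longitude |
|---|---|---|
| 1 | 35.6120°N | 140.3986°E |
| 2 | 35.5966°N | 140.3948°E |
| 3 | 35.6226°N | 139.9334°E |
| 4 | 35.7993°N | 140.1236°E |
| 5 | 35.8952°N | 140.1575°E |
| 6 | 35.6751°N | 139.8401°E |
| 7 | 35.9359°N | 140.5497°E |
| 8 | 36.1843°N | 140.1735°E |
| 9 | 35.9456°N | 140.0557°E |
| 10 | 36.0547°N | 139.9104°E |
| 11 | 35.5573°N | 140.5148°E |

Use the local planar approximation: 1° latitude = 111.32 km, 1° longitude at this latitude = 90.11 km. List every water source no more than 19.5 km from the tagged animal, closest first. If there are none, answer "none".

5

Distances from 35.9993°N, 140.2949°E:
1: 44.1153 km
2: 45.7235 km
3: 53.0999 km
4: 27.0915 km
5: 16.9583 km
6: 54.6078 km
7: 24.0203 km
8: 23.3193 km
9: 22.3679 km
10: 35.1919 km
11: 53.0436 km
Threshold 19.5 km: 5 (16.9583 km) is within range.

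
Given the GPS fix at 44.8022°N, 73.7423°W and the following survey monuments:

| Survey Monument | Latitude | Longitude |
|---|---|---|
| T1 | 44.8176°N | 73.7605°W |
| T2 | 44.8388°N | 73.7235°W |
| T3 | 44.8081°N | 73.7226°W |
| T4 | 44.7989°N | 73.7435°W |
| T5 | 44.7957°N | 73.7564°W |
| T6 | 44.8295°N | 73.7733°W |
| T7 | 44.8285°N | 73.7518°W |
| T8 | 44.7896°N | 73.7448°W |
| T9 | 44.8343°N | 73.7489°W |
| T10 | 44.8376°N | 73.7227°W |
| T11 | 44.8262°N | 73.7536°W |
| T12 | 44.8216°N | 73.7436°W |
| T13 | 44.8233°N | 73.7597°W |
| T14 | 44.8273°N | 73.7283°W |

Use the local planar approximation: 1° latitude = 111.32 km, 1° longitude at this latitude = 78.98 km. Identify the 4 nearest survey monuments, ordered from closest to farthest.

T4, T5, T8, T3

Distances from 44.8022°N, 73.7423°W:
T1: √((0.0154·111.32)² + (-0.0182·78.98)²) = √(2.938920 + 2.066222) = 2.2372 km
T2: √((0.0366·111.32)² + (0.0188·78.98)²) = √(16.600018 + 2.204702) = 4.3364 km
T3: √((0.0059·111.32)² + (0.0197·78.98)²) = √(0.431370 + 2.420843) = 1.6888 km
T4: √((-0.0033·111.32)² + (-0.0012·78.98)²) = √(0.134950 + 0.008982) = 0.3794 km
T5: √((-0.0065·111.32)² + (-0.0141·78.98)²) = √(0.523568 + 1.240145) = 1.3280 km
T6: √((0.0273·111.32)² + (-0.0310·78.98)²) = √(9.235740 + 5.994565) = 3.9026 km
T7: √((0.0263·111.32)² + (-0.0095·78.98)²) = √(8.571521 + 0.562965) = 3.0223 km
T8: √((-0.0126·111.32)² + (-0.0025·78.98)²) = √(1.967377 + 0.038987) = 1.4165 km
T9: √((0.0321·111.32)² + (-0.0066·78.98)²) = √(12.768987 + 0.271720) = 3.6112 km
T10: √((0.0354·111.32)² + (0.0196·78.98)²) = √(15.529337 + 2.396329) = 4.2339 km
T11: √((0.0240·111.32)² + (-0.0113·78.98)²) = √(7.137874 + 0.796510) = 2.8168 km
T12: √((0.0194·111.32)² + (-0.0013·78.98)²) = √(4.663907 + 0.010542) = 2.1620 km
T13: √((0.0211·111.32)² + (-0.0174·78.98)²) = √(5.517106 + 1.888569) = 2.7213 km
T14: √((0.0251·111.32)² + (0.0140·78.98)²) = √(7.807174 + 1.222617) = 3.0050 km
Sorted: T4 (0.3794 km) < T5 (1.3280 km) < T8 (1.4165 km) < T3 (1.6888 km) < T12 (2.1620 km) < T1 (2.2372 km) < …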